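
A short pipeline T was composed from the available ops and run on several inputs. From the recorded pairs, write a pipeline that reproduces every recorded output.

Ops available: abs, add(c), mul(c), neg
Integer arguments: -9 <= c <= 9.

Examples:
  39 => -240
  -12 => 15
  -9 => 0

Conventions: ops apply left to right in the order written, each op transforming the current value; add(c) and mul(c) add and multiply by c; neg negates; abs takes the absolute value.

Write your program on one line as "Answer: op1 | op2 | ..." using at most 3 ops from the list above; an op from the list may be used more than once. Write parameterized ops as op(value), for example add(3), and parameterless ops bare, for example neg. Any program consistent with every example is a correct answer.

add(9) | mul(5) | neg

Check, running the answer program on each example:
  39 -> 48 -> 240 -> -240
  -12 -> -3 -> -15 -> 15
  -9 -> 0 -> 0 -> 0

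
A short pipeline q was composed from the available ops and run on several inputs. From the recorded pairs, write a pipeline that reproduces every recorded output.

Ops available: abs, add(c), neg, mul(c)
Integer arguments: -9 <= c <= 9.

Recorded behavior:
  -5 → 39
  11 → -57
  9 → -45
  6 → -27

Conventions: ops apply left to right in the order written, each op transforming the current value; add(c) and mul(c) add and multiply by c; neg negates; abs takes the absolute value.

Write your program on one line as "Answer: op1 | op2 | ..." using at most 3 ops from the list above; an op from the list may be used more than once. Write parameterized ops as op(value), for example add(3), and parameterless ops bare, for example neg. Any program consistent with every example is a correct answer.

mul(-6) | add(9)

Check, running the answer program on each example:
  -5 -> 30 -> 39
  11 -> -66 -> -57
  9 -> -54 -> -45
  6 -> -36 -> -27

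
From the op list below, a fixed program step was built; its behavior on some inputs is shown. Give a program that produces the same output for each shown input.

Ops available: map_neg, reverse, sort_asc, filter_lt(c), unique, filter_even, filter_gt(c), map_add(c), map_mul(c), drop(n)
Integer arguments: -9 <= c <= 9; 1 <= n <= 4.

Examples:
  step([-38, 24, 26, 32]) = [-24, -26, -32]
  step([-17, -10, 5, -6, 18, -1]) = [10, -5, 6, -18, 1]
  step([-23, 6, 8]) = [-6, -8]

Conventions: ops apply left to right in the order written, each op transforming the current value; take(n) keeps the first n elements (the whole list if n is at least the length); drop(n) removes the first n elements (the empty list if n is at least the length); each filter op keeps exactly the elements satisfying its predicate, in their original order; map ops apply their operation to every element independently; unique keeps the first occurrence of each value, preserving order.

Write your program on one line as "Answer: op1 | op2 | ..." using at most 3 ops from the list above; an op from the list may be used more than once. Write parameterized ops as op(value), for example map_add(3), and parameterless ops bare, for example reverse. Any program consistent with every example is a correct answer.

map_neg | drop(1)

Check, running the answer program on each example:
  [-38, 24, 26, 32] -> [38, -24, -26, -32] -> [-24, -26, -32]
  [-17, -10, 5, -6, 18, -1] -> [17, 10, -5, 6, -18, 1] -> [10, -5, 6, -18, 1]
  [-23, 6, 8] -> [23, -6, -8] -> [-6, -8]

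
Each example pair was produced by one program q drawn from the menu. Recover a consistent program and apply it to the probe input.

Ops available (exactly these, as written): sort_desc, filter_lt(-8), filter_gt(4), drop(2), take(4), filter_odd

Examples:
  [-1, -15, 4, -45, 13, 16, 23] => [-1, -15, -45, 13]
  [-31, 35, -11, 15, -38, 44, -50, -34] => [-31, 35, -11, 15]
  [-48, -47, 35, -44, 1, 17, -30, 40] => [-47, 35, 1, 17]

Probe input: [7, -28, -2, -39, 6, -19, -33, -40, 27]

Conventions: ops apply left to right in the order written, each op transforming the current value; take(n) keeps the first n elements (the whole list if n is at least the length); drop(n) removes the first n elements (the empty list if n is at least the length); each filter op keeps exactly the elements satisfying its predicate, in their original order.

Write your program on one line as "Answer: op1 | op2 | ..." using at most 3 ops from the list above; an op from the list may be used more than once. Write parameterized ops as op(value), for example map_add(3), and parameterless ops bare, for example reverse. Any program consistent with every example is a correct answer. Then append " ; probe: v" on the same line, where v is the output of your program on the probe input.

filter_odd | take(4) ; probe: [7, -39, -19, -33]

Check, running the answer program on each example:
  [-1, -15, 4, -45, 13, 16, 23] -> [-1, -15, -45, 13, 23] -> [-1, -15, -45, 13]
  [-31, 35, -11, 15, -38, 44, -50, -34] -> [-31, 35, -11, 15] -> [-31, 35, -11, 15]
  [-48, -47, 35, -44, 1, 17, -30, 40] -> [-47, 35, 1, 17] -> [-47, 35, 1, 17]
  probe: [7, -28, -2, -39, 6, -19, -33, -40, 27] -> [7, -39, -19, -33, 27] -> [7, -39, -19, -33]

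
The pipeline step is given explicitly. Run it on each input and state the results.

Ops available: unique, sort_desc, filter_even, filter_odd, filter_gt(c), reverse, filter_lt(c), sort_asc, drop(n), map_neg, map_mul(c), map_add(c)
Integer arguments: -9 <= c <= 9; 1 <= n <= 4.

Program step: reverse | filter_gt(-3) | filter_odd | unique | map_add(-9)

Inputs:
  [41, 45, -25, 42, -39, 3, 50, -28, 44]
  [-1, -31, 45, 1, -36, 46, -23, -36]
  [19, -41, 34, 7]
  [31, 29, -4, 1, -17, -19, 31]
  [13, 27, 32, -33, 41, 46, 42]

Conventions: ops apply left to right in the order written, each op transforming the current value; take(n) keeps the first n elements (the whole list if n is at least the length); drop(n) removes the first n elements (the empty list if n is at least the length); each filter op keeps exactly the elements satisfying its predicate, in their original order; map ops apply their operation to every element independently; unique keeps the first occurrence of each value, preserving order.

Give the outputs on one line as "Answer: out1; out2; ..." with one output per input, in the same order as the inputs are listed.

Execution, op by op:
  [41, 45, -25, 42, -39, 3, 50, -28, 44] -> [44, -28, 50, 3, -39, 42, -25, 45, 41] -> [44, 50, 3, 42, 45, 41] -> [3, 45, 41] -> [3, 45, 41] -> [-6, 36, 32]
  [-1, -31, 45, 1, -36, 46, -23, -36] -> [-36, -23, 46, -36, 1, 45, -31, -1] -> [46, 1, 45, -1] -> [1, 45, -1] -> [1, 45, -1] -> [-8, 36, -10]
  [19, -41, 34, 7] -> [7, 34, -41, 19] -> [7, 34, 19] -> [7, 19] -> [7, 19] -> [-2, 10]
  [31, 29, -4, 1, -17, -19, 31] -> [31, -19, -17, 1, -4, 29, 31] -> [31, 1, 29, 31] -> [31, 1, 29, 31] -> [31, 1, 29] -> [22, -8, 20]
  [13, 27, 32, -33, 41, 46, 42] -> [42, 46, 41, -33, 32, 27, 13] -> [42, 46, 41, 32, 27, 13] -> [41, 27, 13] -> [41, 27, 13] -> [32, 18, 4]

[-6, 36, 32]; [-8, 36, -10]; [-2, 10]; [22, -8, 20]; [32, 18, 4]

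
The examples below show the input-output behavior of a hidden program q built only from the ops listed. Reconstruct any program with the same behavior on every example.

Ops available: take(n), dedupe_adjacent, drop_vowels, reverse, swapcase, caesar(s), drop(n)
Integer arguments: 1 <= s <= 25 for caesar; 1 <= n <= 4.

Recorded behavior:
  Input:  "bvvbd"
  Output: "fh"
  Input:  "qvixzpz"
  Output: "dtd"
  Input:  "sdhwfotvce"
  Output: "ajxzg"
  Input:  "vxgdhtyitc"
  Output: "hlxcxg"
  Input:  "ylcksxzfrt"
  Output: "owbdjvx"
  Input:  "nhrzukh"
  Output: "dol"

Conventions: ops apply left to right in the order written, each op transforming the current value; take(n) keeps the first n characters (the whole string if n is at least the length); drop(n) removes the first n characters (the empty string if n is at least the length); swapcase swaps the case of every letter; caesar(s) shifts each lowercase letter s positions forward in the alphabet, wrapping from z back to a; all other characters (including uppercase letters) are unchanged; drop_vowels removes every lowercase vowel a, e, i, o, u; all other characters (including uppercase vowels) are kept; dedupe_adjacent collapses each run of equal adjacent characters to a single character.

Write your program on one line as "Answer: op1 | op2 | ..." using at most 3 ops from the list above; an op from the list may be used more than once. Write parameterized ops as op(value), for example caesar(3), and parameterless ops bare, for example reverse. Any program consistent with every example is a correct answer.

drop_vowels | drop(3) | caesar(4)

Check, running the answer program on each example:
  "bvvbd" -> "bvvbd" -> "bd" -> "fh"
  "qvixzpz" -> "qvxzpz" -> "zpz" -> "dtd"
  "sdhwfotvce" -> "sdhwftvc" -> "wftvc" -> "ajxzg"
  "vxgdhtyitc" -> "vxgdhtytc" -> "dhtytc" -> "hlxcxg"
  "ylcksxzfrt" -> "ylcksxzfrt" -> "ksxzfrt" -> "owbdjvx"
  "nhrzukh" -> "nhrzkh" -> "zkh" -> "dol"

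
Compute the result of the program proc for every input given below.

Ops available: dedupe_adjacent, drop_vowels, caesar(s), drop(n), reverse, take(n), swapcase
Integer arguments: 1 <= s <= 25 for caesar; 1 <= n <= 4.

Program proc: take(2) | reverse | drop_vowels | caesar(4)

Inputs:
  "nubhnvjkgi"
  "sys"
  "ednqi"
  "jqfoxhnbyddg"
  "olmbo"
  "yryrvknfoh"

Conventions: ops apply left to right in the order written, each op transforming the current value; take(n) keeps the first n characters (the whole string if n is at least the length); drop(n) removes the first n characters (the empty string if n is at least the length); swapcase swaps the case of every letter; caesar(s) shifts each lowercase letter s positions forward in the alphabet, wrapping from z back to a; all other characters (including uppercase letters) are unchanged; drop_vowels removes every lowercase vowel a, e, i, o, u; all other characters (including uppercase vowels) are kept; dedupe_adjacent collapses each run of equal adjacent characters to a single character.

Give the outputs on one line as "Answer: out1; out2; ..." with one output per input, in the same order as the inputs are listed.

Execution, op by op:
  "nubhnvjkgi" -> "nu" -> "un" -> "n" -> "r"
  "sys" -> "sy" -> "ys" -> "ys" -> "cw"
  "ednqi" -> "ed" -> "de" -> "d" -> "h"
  "jqfoxhnbyddg" -> "jq" -> "qj" -> "qj" -> "un"
  "olmbo" -> "ol" -> "lo" -> "l" -> "p"
  "yryrvknfoh" -> "yr" -> "ry" -> "ry" -> "vc"

"r"; "cw"; "h"; "un"; "p"; "vc"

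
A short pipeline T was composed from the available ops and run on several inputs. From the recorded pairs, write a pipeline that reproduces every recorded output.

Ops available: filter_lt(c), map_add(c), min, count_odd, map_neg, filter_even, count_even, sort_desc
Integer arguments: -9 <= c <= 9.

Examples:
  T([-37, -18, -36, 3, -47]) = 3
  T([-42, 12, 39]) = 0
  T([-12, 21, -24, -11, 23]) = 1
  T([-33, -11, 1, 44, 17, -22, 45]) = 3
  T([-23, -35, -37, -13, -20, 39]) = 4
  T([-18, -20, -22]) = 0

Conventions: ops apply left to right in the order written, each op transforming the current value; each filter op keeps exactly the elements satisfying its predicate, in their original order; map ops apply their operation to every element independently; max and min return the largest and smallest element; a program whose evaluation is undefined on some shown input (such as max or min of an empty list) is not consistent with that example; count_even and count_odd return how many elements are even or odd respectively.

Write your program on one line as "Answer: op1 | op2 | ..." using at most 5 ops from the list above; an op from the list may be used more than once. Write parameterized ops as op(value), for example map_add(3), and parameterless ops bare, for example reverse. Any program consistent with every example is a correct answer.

map_add(-8) | filter_lt(2) | map_add(-7) | map_neg | count_even

Check, running the answer program on each example:
  [-37, -18, -36, 3, -47] -> [-45, -26, -44, -5, -55] -> [-45, -26, -44, -5, -55] -> [-52, -33, -51, -12, -62] -> [52, 33, 51, 12, 62] -> 3
  [-42, 12, 39] -> [-50, 4, 31] -> [-50] -> [-57] -> [57] -> 0
  [-12, 21, -24, -11, 23] -> [-20, 13, -32, -19, 15] -> [-20, -32, -19] -> [-27, -39, -26] -> [27, 39, 26] -> 1
  [-33, -11, 1, 44, 17, -22, 45] -> [-41, -19, -7, 36, 9, -30, 37] -> [-41, -19, -7, -30] -> [-48, -26, -14, -37] -> [48, 26, 14, 37] -> 3
  [-23, -35, -37, -13, -20, 39] -> [-31, -43, -45, -21, -28, 31] -> [-31, -43, -45, -21, -28] -> [-38, -50, -52, -28, -35] -> [38, 50, 52, 28, 35] -> 4
  [-18, -20, -22] -> [-26, -28, -30] -> [-26, -28, -30] -> [-33, -35, -37] -> [33, 35, 37] -> 0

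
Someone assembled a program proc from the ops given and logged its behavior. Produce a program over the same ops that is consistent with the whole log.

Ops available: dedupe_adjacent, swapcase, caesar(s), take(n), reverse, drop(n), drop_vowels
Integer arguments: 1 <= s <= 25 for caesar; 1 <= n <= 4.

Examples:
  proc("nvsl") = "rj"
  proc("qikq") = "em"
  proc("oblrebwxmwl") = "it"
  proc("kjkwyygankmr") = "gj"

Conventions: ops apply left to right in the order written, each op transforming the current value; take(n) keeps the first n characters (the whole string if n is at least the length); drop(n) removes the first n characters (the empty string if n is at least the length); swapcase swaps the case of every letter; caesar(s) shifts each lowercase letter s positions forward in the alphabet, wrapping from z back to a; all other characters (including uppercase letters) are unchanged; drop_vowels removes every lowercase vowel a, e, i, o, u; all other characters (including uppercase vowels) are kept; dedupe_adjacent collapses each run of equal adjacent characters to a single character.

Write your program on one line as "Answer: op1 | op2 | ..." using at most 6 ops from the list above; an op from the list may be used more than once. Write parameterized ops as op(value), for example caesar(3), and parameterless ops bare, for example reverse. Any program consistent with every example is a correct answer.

reverse | take(4) | drop(2) | caesar(19) | caesar(3)

Check, running the answer program on each example:
  "nvsl" -> "lsvn" -> "lsvn" -> "vn" -> "og" -> "rj"
  "qikq" -> "qkiq" -> "qkiq" -> "iq" -> "bj" -> "em"
  "oblrebwxmwl" -> "lwmxwberlbo" -> "lwmx" -> "mx" -> "fq" -> "it"
  "kjkwyygankmr" -> "rmknagyywkjk" -> "rmkn" -> "kn" -> "dg" -> "gj"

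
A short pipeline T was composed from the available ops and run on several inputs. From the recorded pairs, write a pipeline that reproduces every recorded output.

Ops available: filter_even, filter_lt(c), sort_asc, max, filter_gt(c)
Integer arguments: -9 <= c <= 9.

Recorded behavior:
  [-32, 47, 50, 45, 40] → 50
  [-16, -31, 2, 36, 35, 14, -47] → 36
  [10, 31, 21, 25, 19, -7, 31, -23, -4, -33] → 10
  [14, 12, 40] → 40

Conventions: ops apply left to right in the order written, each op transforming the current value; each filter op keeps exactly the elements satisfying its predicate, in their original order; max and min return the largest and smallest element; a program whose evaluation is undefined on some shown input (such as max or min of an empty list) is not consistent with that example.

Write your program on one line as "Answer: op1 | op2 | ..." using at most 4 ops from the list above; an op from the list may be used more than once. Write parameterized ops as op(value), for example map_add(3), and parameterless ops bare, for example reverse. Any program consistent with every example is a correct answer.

filter_even | sort_asc | max

Check, running the answer program on each example:
  [-32, 47, 50, 45, 40] -> [-32, 50, 40] -> [-32, 40, 50] -> 50
  [-16, -31, 2, 36, 35, 14, -47] -> [-16, 2, 36, 14] -> [-16, 2, 14, 36] -> 36
  [10, 31, 21, 25, 19, -7, 31, -23, -4, -33] -> [10, -4] -> [-4, 10] -> 10
  [14, 12, 40] -> [14, 12, 40] -> [12, 14, 40] -> 40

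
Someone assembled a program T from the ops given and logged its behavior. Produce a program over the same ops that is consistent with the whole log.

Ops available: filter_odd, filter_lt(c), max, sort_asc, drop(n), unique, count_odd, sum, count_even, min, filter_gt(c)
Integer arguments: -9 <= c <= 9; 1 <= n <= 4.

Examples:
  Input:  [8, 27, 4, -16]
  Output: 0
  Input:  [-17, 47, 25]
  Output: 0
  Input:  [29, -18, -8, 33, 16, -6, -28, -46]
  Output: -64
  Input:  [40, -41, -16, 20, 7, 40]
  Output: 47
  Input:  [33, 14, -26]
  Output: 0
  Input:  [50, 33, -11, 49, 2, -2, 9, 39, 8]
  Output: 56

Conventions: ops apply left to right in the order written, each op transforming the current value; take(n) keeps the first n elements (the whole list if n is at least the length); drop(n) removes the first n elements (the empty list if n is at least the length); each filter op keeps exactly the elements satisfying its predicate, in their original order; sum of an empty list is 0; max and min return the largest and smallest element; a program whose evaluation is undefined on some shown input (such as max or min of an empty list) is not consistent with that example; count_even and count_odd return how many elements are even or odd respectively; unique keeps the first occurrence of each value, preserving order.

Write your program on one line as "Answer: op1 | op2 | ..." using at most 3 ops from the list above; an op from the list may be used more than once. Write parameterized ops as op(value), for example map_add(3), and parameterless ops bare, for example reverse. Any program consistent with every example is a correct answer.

drop(1) | drop(3) | sum

Check, running the answer program on each example:
  [8, 27, 4, -16] -> [27, 4, -16] -> [] -> 0
  [-17, 47, 25] -> [47, 25] -> [] -> 0
  [29, -18, -8, 33, 16, -6, -28, -46] -> [-18, -8, 33, 16, -6, -28, -46] -> [16, -6, -28, -46] -> -64
  [40, -41, -16, 20, 7, 40] -> [-41, -16, 20, 7, 40] -> [7, 40] -> 47
  [33, 14, -26] -> [14, -26] -> [] -> 0
  [50, 33, -11, 49, 2, -2, 9, 39, 8] -> [33, -11, 49, 2, -2, 9, 39, 8] -> [2, -2, 9, 39, 8] -> 56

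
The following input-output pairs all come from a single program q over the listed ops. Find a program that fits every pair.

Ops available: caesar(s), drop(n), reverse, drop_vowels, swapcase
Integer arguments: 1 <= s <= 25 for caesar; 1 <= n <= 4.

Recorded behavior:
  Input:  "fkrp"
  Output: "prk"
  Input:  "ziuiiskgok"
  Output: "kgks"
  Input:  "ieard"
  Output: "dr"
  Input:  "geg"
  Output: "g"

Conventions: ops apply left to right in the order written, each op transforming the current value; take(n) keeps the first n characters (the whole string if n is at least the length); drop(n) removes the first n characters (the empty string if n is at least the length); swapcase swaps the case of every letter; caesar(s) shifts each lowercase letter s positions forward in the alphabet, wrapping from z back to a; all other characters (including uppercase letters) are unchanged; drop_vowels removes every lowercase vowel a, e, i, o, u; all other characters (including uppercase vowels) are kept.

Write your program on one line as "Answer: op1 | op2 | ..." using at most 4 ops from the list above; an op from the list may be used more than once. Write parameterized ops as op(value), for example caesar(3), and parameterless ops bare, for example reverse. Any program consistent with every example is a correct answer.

drop(1) | reverse | drop_vowels

Check, running the answer program on each example:
  "fkrp" -> "krp" -> "prk" -> "prk"
  "ziuiiskgok" -> "iuiiskgok" -> "kogksiiui" -> "kgks"
  "ieard" -> "eard" -> "drae" -> "dr"
  "geg" -> "eg" -> "ge" -> "g"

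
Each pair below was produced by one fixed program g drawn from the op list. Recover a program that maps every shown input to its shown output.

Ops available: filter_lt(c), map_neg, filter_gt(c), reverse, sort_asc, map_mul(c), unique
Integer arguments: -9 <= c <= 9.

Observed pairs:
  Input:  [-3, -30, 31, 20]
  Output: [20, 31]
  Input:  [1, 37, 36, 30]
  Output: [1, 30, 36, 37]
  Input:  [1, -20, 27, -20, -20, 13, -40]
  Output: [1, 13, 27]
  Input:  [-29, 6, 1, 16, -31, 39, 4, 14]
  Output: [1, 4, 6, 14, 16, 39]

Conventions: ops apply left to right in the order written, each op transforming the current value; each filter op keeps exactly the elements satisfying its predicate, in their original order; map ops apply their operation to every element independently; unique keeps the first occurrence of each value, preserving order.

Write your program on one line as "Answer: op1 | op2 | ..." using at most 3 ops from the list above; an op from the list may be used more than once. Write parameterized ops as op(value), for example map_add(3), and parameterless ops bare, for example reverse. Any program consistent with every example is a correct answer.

reverse | filter_gt(-1) | sort_asc

Check, running the answer program on each example:
  [-3, -30, 31, 20] -> [20, 31, -30, -3] -> [20, 31] -> [20, 31]
  [1, 37, 36, 30] -> [30, 36, 37, 1] -> [30, 36, 37, 1] -> [1, 30, 36, 37]
  [1, -20, 27, -20, -20, 13, -40] -> [-40, 13, -20, -20, 27, -20, 1] -> [13, 27, 1] -> [1, 13, 27]
  [-29, 6, 1, 16, -31, 39, 4, 14] -> [14, 4, 39, -31, 16, 1, 6, -29] -> [14, 4, 39, 16, 1, 6] -> [1, 4, 6, 14, 16, 39]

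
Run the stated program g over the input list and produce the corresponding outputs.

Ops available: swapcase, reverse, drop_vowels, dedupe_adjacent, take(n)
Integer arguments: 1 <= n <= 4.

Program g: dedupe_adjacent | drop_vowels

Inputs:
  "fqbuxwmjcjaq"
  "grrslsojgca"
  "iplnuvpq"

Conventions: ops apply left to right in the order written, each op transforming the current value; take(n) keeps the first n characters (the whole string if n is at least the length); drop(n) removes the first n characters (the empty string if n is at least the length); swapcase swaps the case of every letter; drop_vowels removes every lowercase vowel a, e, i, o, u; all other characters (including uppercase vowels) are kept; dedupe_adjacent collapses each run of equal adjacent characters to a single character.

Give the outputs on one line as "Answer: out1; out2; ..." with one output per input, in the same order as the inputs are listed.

Execution, op by op:
  "fqbuxwmjcjaq" -> "fqbuxwmjcjaq" -> "fqbxwmjcjq"
  "grrslsojgca" -> "grslsojgca" -> "grslsjgc"
  "iplnuvpq" -> "iplnuvpq" -> "plnvpq"

"fqbxwmjcjq"; "grslsjgc"; "plnvpq"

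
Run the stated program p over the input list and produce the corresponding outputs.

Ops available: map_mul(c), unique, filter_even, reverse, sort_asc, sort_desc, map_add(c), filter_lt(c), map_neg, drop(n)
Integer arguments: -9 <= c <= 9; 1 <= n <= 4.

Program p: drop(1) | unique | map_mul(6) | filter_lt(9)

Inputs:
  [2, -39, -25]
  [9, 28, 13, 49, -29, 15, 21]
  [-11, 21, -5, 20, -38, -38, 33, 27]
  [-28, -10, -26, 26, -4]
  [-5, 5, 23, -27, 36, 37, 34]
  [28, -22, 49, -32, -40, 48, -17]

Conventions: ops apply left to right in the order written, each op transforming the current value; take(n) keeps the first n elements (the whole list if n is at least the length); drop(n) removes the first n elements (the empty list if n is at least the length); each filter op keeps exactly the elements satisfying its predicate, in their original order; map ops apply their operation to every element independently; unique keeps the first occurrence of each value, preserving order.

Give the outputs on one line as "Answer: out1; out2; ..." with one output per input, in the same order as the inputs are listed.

Execution, op by op:
  [2, -39, -25] -> [-39, -25] -> [-39, -25] -> [-234, -150] -> [-234, -150]
  [9, 28, 13, 49, -29, 15, 21] -> [28, 13, 49, -29, 15, 21] -> [28, 13, 49, -29, 15, 21] -> [168, 78, 294, -174, 90, 126] -> [-174]
  [-11, 21, -5, 20, -38, -38, 33, 27] -> [21, -5, 20, -38, -38, 33, 27] -> [21, -5, 20, -38, 33, 27] -> [126, -30, 120, -228, 198, 162] -> [-30, -228]
  [-28, -10, -26, 26, -4] -> [-10, -26, 26, -4] -> [-10, -26, 26, -4] -> [-60, -156, 156, -24] -> [-60, -156, -24]
  [-5, 5, 23, -27, 36, 37, 34] -> [5, 23, -27, 36, 37, 34] -> [5, 23, -27, 36, 37, 34] -> [30, 138, -162, 216, 222, 204] -> [-162]
  [28, -22, 49, -32, -40, 48, -17] -> [-22, 49, -32, -40, 48, -17] -> [-22, 49, -32, -40, 48, -17] -> [-132, 294, -192, -240, 288, -102] -> [-132, -192, -240, -102]

[-234, -150]; [-174]; [-30, -228]; [-60, -156, -24]; [-162]; [-132, -192, -240, -102]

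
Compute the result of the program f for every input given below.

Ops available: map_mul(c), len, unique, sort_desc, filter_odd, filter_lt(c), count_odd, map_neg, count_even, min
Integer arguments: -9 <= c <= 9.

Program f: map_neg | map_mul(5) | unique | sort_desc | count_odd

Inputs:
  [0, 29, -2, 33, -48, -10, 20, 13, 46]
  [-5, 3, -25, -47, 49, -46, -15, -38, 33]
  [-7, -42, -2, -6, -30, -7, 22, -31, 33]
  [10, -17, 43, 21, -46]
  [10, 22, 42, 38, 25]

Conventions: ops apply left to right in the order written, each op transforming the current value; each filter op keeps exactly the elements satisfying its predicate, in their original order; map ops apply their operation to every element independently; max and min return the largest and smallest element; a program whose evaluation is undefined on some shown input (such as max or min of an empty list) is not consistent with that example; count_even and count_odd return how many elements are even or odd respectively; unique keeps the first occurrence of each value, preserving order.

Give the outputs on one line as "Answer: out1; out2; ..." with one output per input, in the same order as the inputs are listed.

Execution, op by op:
  [0, 29, -2, 33, -48, -10, 20, 13, 46] -> [0, -29, 2, -33, 48, 10, -20, -13, -46] -> [0, -145, 10, -165, 240, 50, -100, -65, -230] -> [0, -145, 10, -165, 240, 50, -100, -65, -230] -> [240, 50, 10, 0, -65, -100, -145, -165, -230] -> 3
  [-5, 3, -25, -47, 49, -46, -15, -38, 33] -> [5, -3, 25, 47, -49, 46, 15, 38, -33] -> [25, -15, 125, 235, -245, 230, 75, 190, -165] -> [25, -15, 125, 235, -245, 230, 75, 190, -165] -> [235, 230, 190, 125, 75, 25, -15, -165, -245] -> 7
  [-7, -42, -2, -6, -30, -7, 22, -31, 33] -> [7, 42, 2, 6, 30, 7, -22, 31, -33] -> [35, 210, 10, 30, 150, 35, -110, 155, -165] -> [35, 210, 10, 30, 150, -110, 155, -165] -> [210, 155, 150, 35, 30, 10, -110, -165] -> 3
  [10, -17, 43, 21, -46] -> [-10, 17, -43, -21, 46] -> [-50, 85, -215, -105, 230] -> [-50, 85, -215, -105, 230] -> [230, 85, -50, -105, -215] -> 3
  [10, 22, 42, 38, 25] -> [-10, -22, -42, -38, -25] -> [-50, -110, -210, -190, -125] -> [-50, -110, -210, -190, -125] -> [-50, -110, -125, -190, -210] -> 1

3; 7; 3; 3; 1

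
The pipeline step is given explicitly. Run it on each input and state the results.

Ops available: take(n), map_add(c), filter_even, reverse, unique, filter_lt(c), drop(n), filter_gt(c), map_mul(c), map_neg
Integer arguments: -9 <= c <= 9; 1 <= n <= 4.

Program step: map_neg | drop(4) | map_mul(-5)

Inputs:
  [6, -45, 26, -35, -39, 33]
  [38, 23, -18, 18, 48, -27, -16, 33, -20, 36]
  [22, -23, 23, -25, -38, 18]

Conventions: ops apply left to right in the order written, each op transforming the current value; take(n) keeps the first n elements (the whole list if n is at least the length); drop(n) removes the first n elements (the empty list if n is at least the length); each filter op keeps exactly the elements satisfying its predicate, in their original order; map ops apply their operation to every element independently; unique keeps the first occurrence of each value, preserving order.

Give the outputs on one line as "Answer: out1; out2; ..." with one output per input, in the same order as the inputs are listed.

Execution, op by op:
  [6, -45, 26, -35, -39, 33] -> [-6, 45, -26, 35, 39, -33] -> [39, -33] -> [-195, 165]
  [38, 23, -18, 18, 48, -27, -16, 33, -20, 36] -> [-38, -23, 18, -18, -48, 27, 16, -33, 20, -36] -> [-48, 27, 16, -33, 20, -36] -> [240, -135, -80, 165, -100, 180]
  [22, -23, 23, -25, -38, 18] -> [-22, 23, -23, 25, 38, -18] -> [38, -18] -> [-190, 90]

[-195, 165]; [240, -135, -80, 165, -100, 180]; [-190, 90]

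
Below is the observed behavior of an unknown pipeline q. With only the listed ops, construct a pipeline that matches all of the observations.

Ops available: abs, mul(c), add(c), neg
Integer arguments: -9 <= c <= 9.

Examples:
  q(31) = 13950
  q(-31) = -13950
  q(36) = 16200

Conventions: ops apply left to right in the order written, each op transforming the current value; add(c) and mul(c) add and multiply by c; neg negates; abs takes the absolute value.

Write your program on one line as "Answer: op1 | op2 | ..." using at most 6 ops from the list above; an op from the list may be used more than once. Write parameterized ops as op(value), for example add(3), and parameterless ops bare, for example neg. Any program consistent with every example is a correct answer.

neg | mul(-6) | mul(-5) | mul(3) | mul(-5)

Check, running the answer program on each example:
  31 -> -31 -> 186 -> -930 -> -2790 -> 13950
  -31 -> 31 -> -186 -> 930 -> 2790 -> -13950
  36 -> -36 -> 216 -> -1080 -> -3240 -> 16200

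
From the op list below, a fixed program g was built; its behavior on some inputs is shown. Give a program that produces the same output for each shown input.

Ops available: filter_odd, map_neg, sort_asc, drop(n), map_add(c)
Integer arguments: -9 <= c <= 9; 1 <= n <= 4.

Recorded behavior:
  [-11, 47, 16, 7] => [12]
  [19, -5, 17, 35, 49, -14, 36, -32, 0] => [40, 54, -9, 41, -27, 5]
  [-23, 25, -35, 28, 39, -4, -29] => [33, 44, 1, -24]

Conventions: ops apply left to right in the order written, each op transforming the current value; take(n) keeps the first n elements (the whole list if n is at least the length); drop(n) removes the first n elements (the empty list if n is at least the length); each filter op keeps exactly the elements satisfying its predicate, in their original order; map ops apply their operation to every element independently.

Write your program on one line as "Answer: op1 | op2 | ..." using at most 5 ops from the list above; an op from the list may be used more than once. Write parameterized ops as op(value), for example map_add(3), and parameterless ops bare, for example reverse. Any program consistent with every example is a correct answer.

map_add(-3) | map_neg | map_add(-8) | drop(3) | map_neg

Check, running the answer program on each example:
  [-11, 47, 16, 7] -> [-14, 44, 13, 4] -> [14, -44, -13, -4] -> [6, -52, -21, -12] -> [-12] -> [12]
  [19, -5, 17, 35, 49, -14, 36, -32, 0] -> [16, -8, 14, 32, 46, -17, 33, -35, -3] -> [-16, 8, -14, -32, -46, 17, -33, 35, 3] -> [-24, 0, -22, -40, -54, 9, -41, 27, -5] -> [-40, -54, 9, -41, 27, -5] -> [40, 54, -9, 41, -27, 5]
  [-23, 25, -35, 28, 39, -4, -29] -> [-26, 22, -38, 25, 36, -7, -32] -> [26, -22, 38, -25, -36, 7, 32] -> [18, -30, 30, -33, -44, -1, 24] -> [-33, -44, -1, 24] -> [33, 44, 1, -24]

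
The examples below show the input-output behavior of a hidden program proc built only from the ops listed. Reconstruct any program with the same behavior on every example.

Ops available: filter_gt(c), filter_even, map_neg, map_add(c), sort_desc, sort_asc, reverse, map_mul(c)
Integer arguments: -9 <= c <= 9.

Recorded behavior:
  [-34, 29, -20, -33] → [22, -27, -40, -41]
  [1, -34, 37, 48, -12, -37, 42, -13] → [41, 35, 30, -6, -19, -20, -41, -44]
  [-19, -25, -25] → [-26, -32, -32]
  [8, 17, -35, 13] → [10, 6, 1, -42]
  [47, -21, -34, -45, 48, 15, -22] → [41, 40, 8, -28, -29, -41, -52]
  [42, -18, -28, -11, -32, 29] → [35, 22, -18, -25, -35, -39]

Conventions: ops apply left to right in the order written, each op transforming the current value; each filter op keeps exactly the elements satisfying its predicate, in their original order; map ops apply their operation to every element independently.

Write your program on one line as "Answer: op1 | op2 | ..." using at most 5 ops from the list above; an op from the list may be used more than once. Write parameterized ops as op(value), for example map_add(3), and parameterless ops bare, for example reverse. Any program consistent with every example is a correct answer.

map_add(-1) | reverse | sort_desc | map_add(-6)

Check, running the answer program on each example:
  [-34, 29, -20, -33] -> [-35, 28, -21, -34] -> [-34, -21, 28, -35] -> [28, -21, -34, -35] -> [22, -27, -40, -41]
  [1, -34, 37, 48, -12, -37, 42, -13] -> [0, -35, 36, 47, -13, -38, 41, -14] -> [-14, 41, -38, -13, 47, 36, -35, 0] -> [47, 41, 36, 0, -13, -14, -35, -38] -> [41, 35, 30, -6, -19, -20, -41, -44]
  [-19, -25, -25] -> [-20, -26, -26] -> [-26, -26, -20] -> [-20, -26, -26] -> [-26, -32, -32]
  [8, 17, -35, 13] -> [7, 16, -36, 12] -> [12, -36, 16, 7] -> [16, 12, 7, -36] -> [10, 6, 1, -42]
  [47, -21, -34, -45, 48, 15, -22] -> [46, -22, -35, -46, 47, 14, -23] -> [-23, 14, 47, -46, -35, -22, 46] -> [47, 46, 14, -22, -23, -35, -46] -> [41, 40, 8, -28, -29, -41, -52]
  [42, -18, -28, -11, -32, 29] -> [41, -19, -29, -12, -33, 28] -> [28, -33, -12, -29, -19, 41] -> [41, 28, -12, -19, -29, -33] -> [35, 22, -18, -25, -35, -39]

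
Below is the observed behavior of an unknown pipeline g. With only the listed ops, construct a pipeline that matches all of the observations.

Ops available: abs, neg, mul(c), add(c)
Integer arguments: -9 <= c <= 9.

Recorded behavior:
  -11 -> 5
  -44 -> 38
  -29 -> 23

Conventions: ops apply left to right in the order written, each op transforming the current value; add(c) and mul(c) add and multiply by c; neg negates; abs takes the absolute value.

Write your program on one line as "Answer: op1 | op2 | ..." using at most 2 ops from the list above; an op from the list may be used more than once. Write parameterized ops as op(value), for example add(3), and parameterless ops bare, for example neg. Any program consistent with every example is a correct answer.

add(6) | abs

Check, running the answer program on each example:
  -11 -> -5 -> 5
  -44 -> -38 -> 38
  -29 -> -23 -> 23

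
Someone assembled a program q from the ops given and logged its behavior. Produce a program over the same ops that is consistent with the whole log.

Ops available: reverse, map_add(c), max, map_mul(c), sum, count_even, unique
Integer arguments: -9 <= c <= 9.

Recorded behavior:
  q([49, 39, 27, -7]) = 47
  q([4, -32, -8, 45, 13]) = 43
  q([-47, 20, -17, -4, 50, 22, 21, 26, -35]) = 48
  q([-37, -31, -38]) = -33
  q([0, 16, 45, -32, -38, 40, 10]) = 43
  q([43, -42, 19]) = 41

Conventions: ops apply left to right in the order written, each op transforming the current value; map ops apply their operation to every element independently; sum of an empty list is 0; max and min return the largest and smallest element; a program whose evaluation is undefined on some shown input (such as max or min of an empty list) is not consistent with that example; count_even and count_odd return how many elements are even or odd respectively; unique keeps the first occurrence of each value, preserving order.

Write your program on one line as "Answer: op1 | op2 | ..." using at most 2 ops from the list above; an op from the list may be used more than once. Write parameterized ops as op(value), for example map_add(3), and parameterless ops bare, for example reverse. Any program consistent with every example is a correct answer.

map_add(-2) | max

Check, running the answer program on each example:
  [49, 39, 27, -7] -> [47, 37, 25, -9] -> 47
  [4, -32, -8, 45, 13] -> [2, -34, -10, 43, 11] -> 43
  [-47, 20, -17, -4, 50, 22, 21, 26, -35] -> [-49, 18, -19, -6, 48, 20, 19, 24, -37] -> 48
  [-37, -31, -38] -> [-39, -33, -40] -> -33
  [0, 16, 45, -32, -38, 40, 10] -> [-2, 14, 43, -34, -40, 38, 8] -> 43
  [43, -42, 19] -> [41, -44, 17] -> 41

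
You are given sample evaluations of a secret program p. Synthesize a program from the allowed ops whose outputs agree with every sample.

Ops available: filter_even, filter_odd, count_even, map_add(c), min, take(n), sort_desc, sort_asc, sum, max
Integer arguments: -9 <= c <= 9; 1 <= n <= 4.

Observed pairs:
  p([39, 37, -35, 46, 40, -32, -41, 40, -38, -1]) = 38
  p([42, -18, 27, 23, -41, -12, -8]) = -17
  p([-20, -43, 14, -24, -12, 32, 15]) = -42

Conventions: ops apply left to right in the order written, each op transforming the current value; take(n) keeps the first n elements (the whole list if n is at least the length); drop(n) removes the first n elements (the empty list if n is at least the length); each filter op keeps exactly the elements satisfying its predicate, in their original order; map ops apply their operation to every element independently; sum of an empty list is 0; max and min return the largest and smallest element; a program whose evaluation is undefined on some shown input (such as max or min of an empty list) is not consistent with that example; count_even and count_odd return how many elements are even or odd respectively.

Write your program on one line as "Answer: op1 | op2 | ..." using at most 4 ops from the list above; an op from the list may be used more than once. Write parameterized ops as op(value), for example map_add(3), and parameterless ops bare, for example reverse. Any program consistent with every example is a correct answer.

take(2) | map_add(1) | min

Check, running the answer program on each example:
  [39, 37, -35, 46, 40, -32, -41, 40, -38, -1] -> [39, 37] -> [40, 38] -> 38
  [42, -18, 27, 23, -41, -12, -8] -> [42, -18] -> [43, -17] -> -17
  [-20, -43, 14, -24, -12, 32, 15] -> [-20, -43] -> [-19, -42] -> -42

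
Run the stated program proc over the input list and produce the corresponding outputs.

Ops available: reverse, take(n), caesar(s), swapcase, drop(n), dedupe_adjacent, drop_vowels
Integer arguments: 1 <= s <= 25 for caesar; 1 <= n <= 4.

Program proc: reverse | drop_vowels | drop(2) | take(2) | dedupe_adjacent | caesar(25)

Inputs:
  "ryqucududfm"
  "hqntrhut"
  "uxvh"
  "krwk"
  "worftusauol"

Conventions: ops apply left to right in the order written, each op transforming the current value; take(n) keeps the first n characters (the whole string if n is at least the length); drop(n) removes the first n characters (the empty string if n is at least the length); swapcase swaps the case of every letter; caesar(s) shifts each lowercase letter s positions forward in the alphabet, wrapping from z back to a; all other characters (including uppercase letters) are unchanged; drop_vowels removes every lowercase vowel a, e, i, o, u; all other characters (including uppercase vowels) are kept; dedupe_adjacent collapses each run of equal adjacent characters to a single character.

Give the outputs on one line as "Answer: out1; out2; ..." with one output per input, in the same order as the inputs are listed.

Execution, op by op:
  "ryqucududfm" -> "mfduducuqyr" -> "mfddcqyr" -> "ddcqyr" -> "dd" -> "d" -> "c"
  "hqntrhut" -> "tuhrtnqh" -> "thrtnqh" -> "rtnqh" -> "rt" -> "rt" -> "qs"
  "uxvh" -> "hvxu" -> "hvx" -> "x" -> "x" -> "x" -> "w"
  "krwk" -> "kwrk" -> "kwrk" -> "rk" -> "rk" -> "rk" -> "qj"
  "worftusauol" -> "louasutfrow" -> "lstfrw" -> "tfrw" -> "tf" -> "tf" -> "se"

"c"; "qs"; "w"; "qj"; "se"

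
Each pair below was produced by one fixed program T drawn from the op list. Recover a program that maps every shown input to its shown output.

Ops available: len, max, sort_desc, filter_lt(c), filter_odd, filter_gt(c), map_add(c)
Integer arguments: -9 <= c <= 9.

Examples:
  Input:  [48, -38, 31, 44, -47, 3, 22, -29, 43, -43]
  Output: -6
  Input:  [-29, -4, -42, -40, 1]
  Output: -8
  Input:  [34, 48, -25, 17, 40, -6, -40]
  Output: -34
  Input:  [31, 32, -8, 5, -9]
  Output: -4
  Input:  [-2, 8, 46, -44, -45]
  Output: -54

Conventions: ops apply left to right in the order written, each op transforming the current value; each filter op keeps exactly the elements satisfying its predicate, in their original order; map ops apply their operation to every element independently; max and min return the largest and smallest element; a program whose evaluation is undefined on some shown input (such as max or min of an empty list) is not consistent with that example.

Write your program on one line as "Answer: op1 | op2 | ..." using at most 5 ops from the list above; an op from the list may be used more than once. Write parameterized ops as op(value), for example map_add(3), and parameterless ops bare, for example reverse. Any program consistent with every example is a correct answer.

filter_lt(7) | filter_odd | map_add(-9) | max

Check, running the answer program on each example:
  [48, -38, 31, 44, -47, 3, 22, -29, 43, -43] -> [-38, -47, 3, -29, -43] -> [-47, 3, -29, -43] -> [-56, -6, -38, -52] -> -6
  [-29, -4, -42, -40, 1] -> [-29, -4, -42, -40, 1] -> [-29, 1] -> [-38, -8] -> -8
  [34, 48, -25, 17, 40, -6, -40] -> [-25, -6, -40] -> [-25] -> [-34] -> -34
  [31, 32, -8, 5, -9] -> [-8, 5, -9] -> [5, -9] -> [-4, -18] -> -4
  [-2, 8, 46, -44, -45] -> [-2, -44, -45] -> [-45] -> [-54] -> -54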